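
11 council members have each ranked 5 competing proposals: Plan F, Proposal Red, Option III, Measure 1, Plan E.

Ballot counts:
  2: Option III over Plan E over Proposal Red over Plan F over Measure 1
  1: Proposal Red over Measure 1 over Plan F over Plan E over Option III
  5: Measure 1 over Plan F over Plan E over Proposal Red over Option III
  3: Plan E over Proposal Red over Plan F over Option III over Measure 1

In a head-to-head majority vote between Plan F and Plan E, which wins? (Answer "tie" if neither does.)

Ballots ranking Plan F above Plan E: 1 + 5 = 6.
Ballots ranking Plan E above Plan F: 11 − 6 = 5.
Plan F wins the head-to-head 6–5.

Plan F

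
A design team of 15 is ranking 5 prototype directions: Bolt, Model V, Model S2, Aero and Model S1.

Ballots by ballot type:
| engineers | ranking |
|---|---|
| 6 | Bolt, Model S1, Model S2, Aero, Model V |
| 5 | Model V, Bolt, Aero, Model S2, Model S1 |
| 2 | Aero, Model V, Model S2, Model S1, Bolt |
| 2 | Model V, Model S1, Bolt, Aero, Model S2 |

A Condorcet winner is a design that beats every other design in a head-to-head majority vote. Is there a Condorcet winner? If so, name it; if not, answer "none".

Pairwise majorities:
Bolt vs Model V: Bolt is ranked higher on 6 ballots, Model V on 9. Model V wins 9–6.
Bolt vs Model S2: 6+5+2 = 13 for Bolt, 2 for Model S2 — Bolt by 13–2.
Bolt vs Aero: Bolt is ranked higher on 6+5+2 = 13 ballots, Aero on 2. Bolt wins 13–2.
Bolt vs Model S1: Bolt is ranked higher on 6+5 = 11 ballots, Model S1 on 4. Bolt wins 11–4.
Model V vs Model S2: Model V preferred on 5+2+2 = 9 ballots; Model V wins 9–6.
Model V vs Aero: 7 to 8, Aero.
Model V vs Model S1: Model V preferred on 5+2+2 = 9 ballots; Model V wins 9–6.
Model S2 vs Aero: 6 to 9, Aero.
Model S2 vs Model S1: 5+2 = 7 for Model S2, 8 for Model S1 — Model S1 by 8–7.
Aero vs Model S1: Aero preferred on 5+2 = 7 ballots; Model S1 wins 8–7.
No design is unbeaten: Bolt loses to Model V; Model V loses to Aero; Model S2 loses to Bolt; Aero loses to Bolt; Model S1 loses to Bolt. In particular Bolt → Aero → Model V → Bolt is a majority cycle — no Condorcet winner exists.

none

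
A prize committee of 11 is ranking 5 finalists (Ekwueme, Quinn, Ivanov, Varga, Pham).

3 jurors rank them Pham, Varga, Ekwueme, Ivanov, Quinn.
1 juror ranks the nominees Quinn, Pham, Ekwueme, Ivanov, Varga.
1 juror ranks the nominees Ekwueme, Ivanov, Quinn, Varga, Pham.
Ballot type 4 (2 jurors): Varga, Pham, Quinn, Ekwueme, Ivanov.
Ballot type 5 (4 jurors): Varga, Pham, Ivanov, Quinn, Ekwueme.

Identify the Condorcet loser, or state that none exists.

Pairwise majorities:
Ekwueme vs Quinn: 4 to 7, Quinn.
Ekwueme vs Ivanov: Ekwueme, 7–4.
Ekwueme–Varga: Varga 9–2.
Ekwueme–Pham: Pham 10–1.
Quinn vs Ivanov: Quinn preferred on 1+2 = 3 ballots; Ivanov wins 8–3.
Quinn vs Varga: Varga wins 9–2.
Quinn vs Pham: 2 to 9, Pham.
Ivanov vs Varga: Ivanov is ranked higher on 1+1 = 2 ballots, Varga on 9. Varga wins 9–2.
Ivanov–Pham: Pham 10–1.
Varga vs Pham: Varga wins 7–4.
Every nominee wins at least one matchup (Ekwueme beats Ivanov; Quinn beats Ekwueme; Ivanov beats Quinn; Varga beats Ekwueme; Pham beats Ekwueme), so there is no Condorcet loser.

none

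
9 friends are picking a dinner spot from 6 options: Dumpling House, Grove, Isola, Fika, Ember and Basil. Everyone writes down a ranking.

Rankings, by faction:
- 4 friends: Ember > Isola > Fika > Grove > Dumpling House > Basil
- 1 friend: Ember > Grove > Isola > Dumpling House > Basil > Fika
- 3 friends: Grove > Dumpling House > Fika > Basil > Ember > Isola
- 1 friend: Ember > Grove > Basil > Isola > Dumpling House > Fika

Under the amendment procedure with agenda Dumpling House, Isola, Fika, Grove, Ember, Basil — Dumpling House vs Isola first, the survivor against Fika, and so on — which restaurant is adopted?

Ember

Round 1: Dumpling House vs Isola — 3–6, Isola advances.
Round 2: Isola vs Fika — 6–3, Isola advances.
Round 3: Isola vs Grove — 4–5, Grove advances.
Round 4: Grove vs Ember — 3–6, Ember advances.
Round 5: Ember vs Basil — 6–3, Ember advances.
The agenda winner is Ember.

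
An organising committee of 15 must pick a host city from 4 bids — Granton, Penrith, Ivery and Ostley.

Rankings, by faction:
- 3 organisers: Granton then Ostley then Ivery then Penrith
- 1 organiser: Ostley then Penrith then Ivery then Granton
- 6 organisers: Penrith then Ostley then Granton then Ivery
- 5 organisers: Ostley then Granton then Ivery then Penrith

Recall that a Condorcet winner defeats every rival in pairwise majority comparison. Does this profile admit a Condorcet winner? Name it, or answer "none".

Check each pair by majority over 15 ballots:
Granton–Penrith: Granton 8–7.
Granton–Ivery: Granton 14–1.
Granton vs Ostley: Ostley wins 12–3.
Penrith vs Ivery: Ivery, 8–7.
Penrith–Ostley: Ostley 9–6.
Ivery–Ostley: Ostley 15–0.
Ostley beats each of Granton, Penrith, Ivery — Ostley is the Condorcet winner.

Ostley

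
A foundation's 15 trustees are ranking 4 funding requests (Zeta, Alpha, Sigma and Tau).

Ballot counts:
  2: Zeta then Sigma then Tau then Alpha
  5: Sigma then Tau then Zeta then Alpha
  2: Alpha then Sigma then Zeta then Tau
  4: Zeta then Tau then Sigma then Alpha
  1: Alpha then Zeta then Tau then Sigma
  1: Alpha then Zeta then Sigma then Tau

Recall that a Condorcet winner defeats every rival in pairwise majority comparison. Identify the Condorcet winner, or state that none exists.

Zeta

Pairwise majorities:
Zeta vs Alpha: Zeta preferred on 2+5+4 = 11 ballots; Zeta wins 11–4.
Zeta vs Sigma: Zeta preferred on 2+4+1+1 = 8 ballots; Zeta wins 8–7.
Zeta vs Tau: Zeta is ranked higher on 2+2+4+1+1 = 10 ballots, Tau on 5. Zeta wins 10–5.
Alpha vs Sigma: 2+1+1 = 4 for Alpha, 11 for Sigma — Sigma by 11–4.
Alpha vs Tau: 4 to 11, Tau.
Sigma vs Tau: 2+5+2+1 = 10 for Sigma, 5 for Tau — Sigma by 10–5.
Zeta wins every pairwise contest, so Zeta is the Condorcet winner.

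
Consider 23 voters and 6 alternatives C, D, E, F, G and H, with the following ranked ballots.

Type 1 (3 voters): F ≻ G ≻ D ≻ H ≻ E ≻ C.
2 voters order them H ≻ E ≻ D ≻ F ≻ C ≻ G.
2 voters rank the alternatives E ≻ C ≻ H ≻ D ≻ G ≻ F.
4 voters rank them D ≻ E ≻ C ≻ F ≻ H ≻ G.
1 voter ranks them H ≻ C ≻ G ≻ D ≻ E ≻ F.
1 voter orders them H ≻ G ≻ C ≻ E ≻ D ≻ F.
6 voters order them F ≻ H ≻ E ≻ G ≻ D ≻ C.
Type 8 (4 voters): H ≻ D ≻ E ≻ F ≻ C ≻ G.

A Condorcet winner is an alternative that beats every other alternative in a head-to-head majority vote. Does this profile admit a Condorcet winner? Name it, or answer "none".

Pairwise majorities:
C vs D: D, 19–4.
C vs E: E, 21–2.
C vs F: F wins 15–8.
C vs G: 13 to 10, C.
C vs H: H, 17–6.
D vs E: D, 12–11.
D vs F: D wins 14–9.
D vs G: 2+2+4+4 = 12 for D, 11 for G — D by 12–11.
D vs H: H wins 16–7.
E vs F: E wins 14–9.
E vs G: E is ranked higher on 2+2+4+6+4 = 18 ballots, G on 5. E wins 18–5.
E vs H: 2+4 = 6 for E, 17 for H — H by 17–6.
F vs G: 19 to 4, F.
F vs H: 13 to 10, F.
G vs H: G is ranked higher on 3 ballots, H on 20. H wins 20–3.
No alternative is unbeaten: C loses to D; D loses to H; E loses to D; F loses to D; G loses to C; H loses to F. In particular D beats F beats H beats D is a majority cycle — no Condorcet winner exists.

none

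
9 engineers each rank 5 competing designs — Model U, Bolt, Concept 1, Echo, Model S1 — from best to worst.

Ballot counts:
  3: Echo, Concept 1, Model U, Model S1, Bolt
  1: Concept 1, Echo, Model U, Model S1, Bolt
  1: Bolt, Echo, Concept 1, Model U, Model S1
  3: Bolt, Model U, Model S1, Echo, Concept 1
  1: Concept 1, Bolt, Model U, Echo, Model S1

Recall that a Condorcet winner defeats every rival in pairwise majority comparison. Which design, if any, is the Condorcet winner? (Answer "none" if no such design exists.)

none

Head-to-head results (9 engineers):
Model U vs Bolt: Bolt, 5–4.
Model U vs Concept 1: Concept 1 wins 6–3.
Model U vs Echo: Echo wins 5–4.
Model U vs Model S1: Model U wins 9–0.
Bolt–Concept 1: Concept 1 5–4.
Bolt vs Echo: Bolt, 5–4.
Bolt vs Model S1: Bolt, 5–4.
Concept 1 vs Echo: Echo wins 7–2.
Concept 1 vs Model S1: Concept 1 wins 6–3.
Echo vs Model S1: Echo wins 6–3.
No design is unbeaten: Model U loses to Bolt; Bolt loses to Concept 1; Concept 1 loses to Echo; Echo loses to Bolt; Model S1 loses to Model U. In particular Bolt beats Echo beats Concept 1 beats Bolt is a majority cycle — no Condorcet winner exists.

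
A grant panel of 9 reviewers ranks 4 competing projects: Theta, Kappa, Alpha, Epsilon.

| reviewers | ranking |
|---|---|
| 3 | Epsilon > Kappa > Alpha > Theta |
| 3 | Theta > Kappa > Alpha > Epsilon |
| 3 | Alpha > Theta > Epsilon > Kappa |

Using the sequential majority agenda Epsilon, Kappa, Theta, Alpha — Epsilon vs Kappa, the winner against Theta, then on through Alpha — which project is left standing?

Alpha

Round 1: Epsilon vs Kappa — 6–3, Epsilon advances.
Round 2: Epsilon vs Theta — 3–6, Theta advances.
Round 3: Theta vs Alpha — 3–6, Alpha advances.
Alpha survives the agenda.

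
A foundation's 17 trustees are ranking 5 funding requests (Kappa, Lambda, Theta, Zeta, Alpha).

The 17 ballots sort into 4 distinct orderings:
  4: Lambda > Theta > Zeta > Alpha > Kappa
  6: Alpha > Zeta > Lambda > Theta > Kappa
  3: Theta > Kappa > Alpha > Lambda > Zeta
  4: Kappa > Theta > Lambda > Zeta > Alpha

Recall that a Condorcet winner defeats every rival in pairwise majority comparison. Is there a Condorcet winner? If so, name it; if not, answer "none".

Head-to-head results (17 reviewers):
Kappa vs Lambda: 7 to 10, Lambda.
Kappa vs Theta: 4 to 13, Theta.
Kappa vs Zeta: 3+4 = 7 for Kappa, 10 for Zeta — Zeta by 10–7.
Kappa vs Alpha: 7 to 10, Alpha.
Lambda vs Theta: 4+6 = 10 for Lambda, 7 for Theta — Lambda by 10–7.
Lambda vs Zeta: 4+3+4 = 11 for Lambda, 6 for Zeta — Lambda by 11–6.
Lambda vs Alpha: 4+4 = 8 for Lambda, 9 for Alpha — Alpha by 9–8.
Theta vs Zeta: Theta preferred on 4+3+4 = 11 ballots; Theta wins 11–6.
Theta vs Alpha: 4+3+4 = 11 for Theta, 6 for Alpha — Theta by 11–6.
Zeta vs Alpha: Zeta preferred on 4+4 = 8 ballots; Alpha wins 9–8.
No project is unbeaten: Kappa loses to Lambda; Lambda loses to Alpha; Theta loses to Lambda; Zeta loses to Lambda; Alpha loses to Theta. In particular Lambda → Theta → Alpha → Lambda is a majority cycle — no Condorcet winner exists.

none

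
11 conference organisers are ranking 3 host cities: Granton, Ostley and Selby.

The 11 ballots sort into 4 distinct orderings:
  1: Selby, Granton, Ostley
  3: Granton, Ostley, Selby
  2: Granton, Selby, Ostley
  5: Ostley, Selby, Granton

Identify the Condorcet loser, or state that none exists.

Head-to-head results (11 organisers):
Granton vs Ostley: Granton, 6–5.
Granton vs Selby: Selby wins 6–5.
Ostley vs Selby: Ostley, 8–3.
No city is winless: Granton beats Ostley; Ostley beats Selby; Selby beats Granton. There is no Condorcet loser.

none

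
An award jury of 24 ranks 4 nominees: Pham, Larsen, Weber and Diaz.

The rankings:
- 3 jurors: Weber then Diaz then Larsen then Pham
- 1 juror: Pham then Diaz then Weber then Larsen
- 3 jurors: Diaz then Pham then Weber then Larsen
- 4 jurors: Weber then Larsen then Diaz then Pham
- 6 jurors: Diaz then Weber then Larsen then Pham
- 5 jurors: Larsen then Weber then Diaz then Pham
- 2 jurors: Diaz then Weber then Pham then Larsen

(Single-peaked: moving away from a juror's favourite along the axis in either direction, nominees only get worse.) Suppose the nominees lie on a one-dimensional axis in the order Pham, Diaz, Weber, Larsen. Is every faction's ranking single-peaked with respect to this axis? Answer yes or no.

yes

Axis positions: Pham=1, Diaz=2, Weber=3, Larsen=4.
Faction 1 (peak Weber at position 3): ranking walks positions 3-2-4-1, expanding outward from the peak — single-peaked.
Faction 2 (peak Pham at position 1): ranking walks positions 1-2-3-4, expanding outward from the peak — single-peaked.
Faction 3 (peak Diaz at position 2): ranking walks positions 2-1-3-4, expanding outward from the peak — single-peaked.
Faction 4 (peak Weber at position 3): ranking walks positions 3-4-2-1, expanding outward from the peak — single-peaked.
Faction 5 (peak Diaz at position 2): ranking walks positions 2-3-4-1, expanding outward from the peak — single-peaked.
Faction 6 (peak Larsen at position 4): ranking walks positions 4-3-2-1, expanding outward from the peak — single-peaked.
Faction 7 (peak Diaz at position 2): ranking walks positions 2-3-1-4, expanding outward from the peak — single-peaked.
Every ranking is single-peaked on this axis.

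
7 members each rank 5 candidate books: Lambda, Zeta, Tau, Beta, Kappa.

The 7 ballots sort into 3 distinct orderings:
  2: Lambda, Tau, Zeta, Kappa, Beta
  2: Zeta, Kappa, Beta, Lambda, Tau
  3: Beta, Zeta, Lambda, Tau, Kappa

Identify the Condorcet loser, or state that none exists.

none

Head-to-head results (7 members):
Lambda vs Zeta: 2 to 5, Zeta.
Lambda vs Tau: 7 to 0, Lambda.
Lambda vs Beta: 2 to 5, Beta.
Lambda vs Kappa: Lambda wins 5–2.
Zeta vs Tau: 2+3 = 5 for Zeta, 2 for Tau — Zeta by 5–2.
Zeta–Beta: Zeta 4–3.
Zeta vs Kappa: 2+2+3 = 7 for Zeta, 0 for Kappa — Zeta by 7–0.
Tau vs Beta: Beta, 5–2.
Tau vs Kappa: Tau preferred on 2+3 = 5 ballots; Tau wins 5–2.
Beta vs Kappa: Beta is ranked higher on 3 ballots, Kappa on 4. Kappa wins 4–3.
Each book has at least one pairwise win (Lambda beats Tau; Zeta beats Lambda; Tau beats Kappa; Beta beats Lambda; Kappa beats Beta) — no Condorcet loser.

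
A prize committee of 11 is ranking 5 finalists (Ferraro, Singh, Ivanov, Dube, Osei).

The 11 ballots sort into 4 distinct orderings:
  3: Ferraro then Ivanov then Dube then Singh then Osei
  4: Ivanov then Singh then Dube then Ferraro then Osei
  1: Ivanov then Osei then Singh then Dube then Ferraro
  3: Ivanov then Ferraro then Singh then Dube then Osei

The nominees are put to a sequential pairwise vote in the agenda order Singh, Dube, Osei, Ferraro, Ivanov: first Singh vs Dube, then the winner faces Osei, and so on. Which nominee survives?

Round 1: Singh vs Dube — 8–3, Singh advances.
Round 2: Singh vs Osei — 10–1, Singh advances.
Round 3: Singh vs Ferraro — 5–6, Ferraro advances.
Round 4: Ferraro vs Ivanov — 3–8, Ivanov advances.
The agenda winner is Ivanov.

Ivanov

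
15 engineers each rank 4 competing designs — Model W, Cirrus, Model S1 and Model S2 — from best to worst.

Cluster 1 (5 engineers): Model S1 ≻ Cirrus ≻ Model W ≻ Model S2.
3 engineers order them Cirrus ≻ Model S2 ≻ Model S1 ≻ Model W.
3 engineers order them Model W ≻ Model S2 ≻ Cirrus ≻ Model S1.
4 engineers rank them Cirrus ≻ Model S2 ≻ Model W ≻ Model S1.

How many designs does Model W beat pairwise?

Model W against each rival (15 engineers):
Model W vs Cirrus: 3 for Model W, 12 for Cirrus — Cirrus by 12–3.
Model W vs Model S1: 7 to 8, Model S1.
Model W vs Model S2: Model W is ranked higher on 5+3 = 8 ballots, Model S2 on 7. Model W wins 8–7.
Model W beats Model S2; loses to Cirrus, Model S1 — 1 pairwise win.

1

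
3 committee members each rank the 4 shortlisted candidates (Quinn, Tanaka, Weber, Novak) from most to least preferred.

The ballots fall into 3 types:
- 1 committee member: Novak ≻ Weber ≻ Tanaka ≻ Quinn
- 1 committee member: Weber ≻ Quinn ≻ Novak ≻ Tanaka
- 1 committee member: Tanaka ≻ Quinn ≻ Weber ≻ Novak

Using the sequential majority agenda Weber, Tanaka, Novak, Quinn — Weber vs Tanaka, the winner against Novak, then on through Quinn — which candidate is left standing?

Round 1: Weber vs Tanaka — 2–1, Weber advances.
Round 2: Weber vs Novak — 2–1, Weber advances.
Round 3: Weber vs Quinn — 2–1, Weber advances.
Weber survives the agenda.

Weber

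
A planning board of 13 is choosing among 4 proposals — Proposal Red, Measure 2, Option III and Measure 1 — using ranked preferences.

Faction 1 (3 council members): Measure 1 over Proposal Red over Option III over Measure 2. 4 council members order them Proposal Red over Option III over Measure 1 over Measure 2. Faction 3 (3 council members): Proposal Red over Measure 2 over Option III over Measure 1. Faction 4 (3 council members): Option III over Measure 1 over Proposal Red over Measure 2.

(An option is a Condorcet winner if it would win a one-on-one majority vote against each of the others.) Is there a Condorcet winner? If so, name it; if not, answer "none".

Check each pair by majority over 13 ballots:
Proposal Red vs Measure 2: Proposal Red wins 13–0.
Proposal Red vs Option III: Proposal Red preferred on 3+4+3 = 10 ballots; Proposal Red wins 10–3.
Proposal Red vs Measure 1: 4+3 = 7 for Proposal Red, 6 for Measure 1 — Proposal Red by 7–6.
Measure 2 vs Option III: Option III wins 10–3.
Measure 2 vs Measure 1: Measure 2 preferred on 3 ballots; Measure 1 wins 10–3.
Option III vs Measure 1: 4+3+3 = 10 for Option III, 3 for Measure 1 — Option III by 10–3.
Proposal Red wins every pairwise contest, so Proposal Red is the Condorcet winner.

Proposal Red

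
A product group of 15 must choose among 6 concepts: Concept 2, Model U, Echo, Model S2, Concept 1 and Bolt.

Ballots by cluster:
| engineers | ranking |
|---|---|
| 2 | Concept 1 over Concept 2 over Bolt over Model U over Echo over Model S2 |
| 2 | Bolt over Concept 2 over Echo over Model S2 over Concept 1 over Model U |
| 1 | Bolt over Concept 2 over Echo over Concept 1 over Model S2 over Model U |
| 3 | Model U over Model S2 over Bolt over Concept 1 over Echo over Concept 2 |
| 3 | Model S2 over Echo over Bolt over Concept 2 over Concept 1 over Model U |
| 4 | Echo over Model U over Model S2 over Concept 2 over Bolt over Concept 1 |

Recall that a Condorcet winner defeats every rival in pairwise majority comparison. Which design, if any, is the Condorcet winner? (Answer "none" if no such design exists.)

Head-to-head results (15 engineers):
Concept 2 vs Model U: 8 to 7, Concept 2.
Concept 2 vs Echo: Echo, 10–5.
Concept 2 vs Model S2: Model S2, 10–5.
Concept 2 vs Concept 1: Concept 2 is ranked higher on 2+1+3+4 = 10 ballots, Concept 1 on 5. Concept 2 wins 10–5.
Concept 2–Bolt: Bolt 9–6.
Model U vs Echo: 5 to 10, Echo.
Model U vs Model S2: Model U preferred on 2+3+4 = 9 ballots; Model U wins 9–6.
Model U vs Concept 1: Concept 1, 8–7.
Model U vs Bolt: Bolt wins 8–7.
Echo vs Model S2: Echo is ranked higher on 2+2+1+4 = 9 ballots, Model S2 on 6. Echo wins 9–6.
Echo vs Concept 1: Echo preferred on 2+1+3+4 = 10 ballots; Echo wins 10–5.
Echo–Bolt: Bolt 8–7.
Model S2 vs Concept 1: 2+3+3+4 = 12 for Model S2, 3 for Concept 1 — Model S2 by 12–3.
Model S2 vs Bolt: 10 to 5, Model S2.
Concept 1–Bolt: Bolt 13–2.
Every design loses at least once (Concept 2 loses to Echo; Model U loses to Concept 2; Echo loses to Bolt; Model S2 loses to Model U; Concept 1 loses to Concept 2; Bolt loses to Model S2). The majority relation contains the cycle Concept 2 beats Model U beats Model S2 beats Concept 2, so there is no Condorcet winner.

none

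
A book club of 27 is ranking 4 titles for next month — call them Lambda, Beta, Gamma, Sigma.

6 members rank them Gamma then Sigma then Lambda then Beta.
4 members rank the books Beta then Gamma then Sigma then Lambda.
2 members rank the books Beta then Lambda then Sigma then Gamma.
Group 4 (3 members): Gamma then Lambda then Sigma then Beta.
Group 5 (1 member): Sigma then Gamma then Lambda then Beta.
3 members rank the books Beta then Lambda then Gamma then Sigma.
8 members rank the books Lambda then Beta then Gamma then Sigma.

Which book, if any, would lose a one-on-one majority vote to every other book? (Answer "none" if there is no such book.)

Sigma

Pairwise majorities:
Lambda vs Beta: 6+3+1+8 = 18 for Lambda, 9 for Beta — Lambda by 18–9.
Lambda vs Gamma: Gamma, 14–13.
Lambda vs Sigma: Lambda is ranked higher on 2+3+3+8 = 16 ballots, Sigma on 11. Lambda wins 16–11.
Beta vs Gamma: Beta is ranked higher on 4+2+3+8 = 17 ballots, Gamma on 10. Beta wins 17–10.
Beta vs Sigma: 17 to 10, Beta.
Gamma vs Sigma: Gamma wins 24–3.
Sigma is beaten in every head-to-head and is the Condorcet loser.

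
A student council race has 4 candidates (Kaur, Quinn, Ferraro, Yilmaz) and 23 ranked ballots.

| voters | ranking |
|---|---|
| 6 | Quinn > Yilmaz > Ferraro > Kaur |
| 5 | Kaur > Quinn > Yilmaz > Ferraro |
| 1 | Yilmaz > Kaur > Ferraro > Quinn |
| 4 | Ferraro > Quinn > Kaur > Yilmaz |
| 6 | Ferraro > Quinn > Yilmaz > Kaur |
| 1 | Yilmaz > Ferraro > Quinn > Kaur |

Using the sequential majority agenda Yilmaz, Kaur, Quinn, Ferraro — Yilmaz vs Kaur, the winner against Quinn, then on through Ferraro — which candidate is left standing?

Ferraro

Round 1: Yilmaz vs Kaur — 14–9, Yilmaz advances.
Round 2: Yilmaz vs Quinn — 2–21, Quinn advances.
Round 3: Quinn vs Ferraro — 11–12, Ferraro advances.
Ferraro survives the agenda.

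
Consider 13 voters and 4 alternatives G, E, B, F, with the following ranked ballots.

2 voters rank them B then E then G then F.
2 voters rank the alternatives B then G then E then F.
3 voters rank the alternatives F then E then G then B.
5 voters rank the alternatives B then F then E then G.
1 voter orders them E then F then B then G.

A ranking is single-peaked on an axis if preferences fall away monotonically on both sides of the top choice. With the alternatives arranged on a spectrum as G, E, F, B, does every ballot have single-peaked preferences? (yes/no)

no

Axis positions: G=1, E=2, F=3, B=4.
Group 1: ranking walks positions 4-2-1-3; E is ranked above F even though F lies between E and the peak B on the axis — preferences dip and rise again. Not single-peaked.
Group 2: ranking walks positions 4-1-2-3; G is ranked above F even though F lies between G and the peak B on the axis — preferences dip and rise again. Not single-peaked.
Group 3 (peak F at position 3): ranking walks positions 3-2-1-4, expanding outward from the peak — single-peaked.
Group 4 (peak B at position 4): ranking walks positions 4-3-2-1, expanding outward from the peak — single-peaked.
Group 5 (peak E at position 2): ranking walks positions 2-3-4-1, expanding outward from the peak — single-peaked.
Group 1 violates single-peakedness, so the profile is not single-peaked on this axis.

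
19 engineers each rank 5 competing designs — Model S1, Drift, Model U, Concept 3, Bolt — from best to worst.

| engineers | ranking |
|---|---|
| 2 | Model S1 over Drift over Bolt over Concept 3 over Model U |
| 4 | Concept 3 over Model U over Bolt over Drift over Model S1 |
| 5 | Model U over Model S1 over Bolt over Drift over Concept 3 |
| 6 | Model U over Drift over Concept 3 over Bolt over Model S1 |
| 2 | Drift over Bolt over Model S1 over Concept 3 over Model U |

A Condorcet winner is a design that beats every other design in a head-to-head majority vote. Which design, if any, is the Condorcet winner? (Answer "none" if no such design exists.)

Model U

Check each pair by majority over 19 ballots:
Model S1 vs Drift: 7 to 12, Drift.
Model S1 vs Model U: 2+2 = 4 for Model S1, 15 for Model U — Model U by 15–4.
Model S1–Concept 3: Concept 3 10–9.
Model S1 vs Bolt: 7 to 12, Bolt.
Drift vs Model U: 4 to 15, Model U.
Drift vs Concept 3: Drift preferred on 2+5+6+2 = 15 ballots; Drift wins 15–4.
Drift vs Bolt: Drift is ranked higher on 2+6+2 = 10 ballots, Bolt on 9. Drift wins 10–9.
Model U vs Concept 3: 5+6 = 11 for Model U, 8 for Concept 3 — Model U by 11–8.
Model U vs Bolt: 4+5+6 = 15 for Model U, 4 for Bolt — Model U by 15–4.
Concept 3–Bolt: Concept 3 10–9.
Only Model U has no losses; Model U is the Condorcet winner.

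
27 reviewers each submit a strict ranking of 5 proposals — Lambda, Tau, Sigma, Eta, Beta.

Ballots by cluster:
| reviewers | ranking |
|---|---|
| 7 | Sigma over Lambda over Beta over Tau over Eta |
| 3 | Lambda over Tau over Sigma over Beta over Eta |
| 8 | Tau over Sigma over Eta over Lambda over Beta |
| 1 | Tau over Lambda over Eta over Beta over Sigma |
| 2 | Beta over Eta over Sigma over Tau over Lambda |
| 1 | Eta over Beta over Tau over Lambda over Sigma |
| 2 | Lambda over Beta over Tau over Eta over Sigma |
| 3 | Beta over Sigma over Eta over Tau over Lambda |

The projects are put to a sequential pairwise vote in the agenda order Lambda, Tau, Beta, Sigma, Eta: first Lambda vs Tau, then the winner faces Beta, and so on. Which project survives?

Sigma

Round 1: Lambda vs Tau — 12–15, Tau advances.
Round 2: Tau vs Beta — 12–15, Beta advances.
Round 3: Beta vs Sigma — 9–18, Sigma advances.
Round 4: Sigma vs Eta — 21–6, Sigma advances.
The agenda winner is Sigma.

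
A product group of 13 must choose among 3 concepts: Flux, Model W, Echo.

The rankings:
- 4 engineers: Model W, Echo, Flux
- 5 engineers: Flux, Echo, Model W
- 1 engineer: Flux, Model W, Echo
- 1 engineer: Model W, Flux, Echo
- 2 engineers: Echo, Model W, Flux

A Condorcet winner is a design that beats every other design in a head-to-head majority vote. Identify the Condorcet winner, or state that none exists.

Head-to-head results (13 engineers):
Flux vs Model W: Model W, 7–6.
Flux vs Echo: Flux wins 7–6.
Model W–Echo: Echo 7–6.
No design is unbeaten: Flux loses to Model W; Model W loses to Echo; Echo loses to Flux. In particular Flux → Echo → Model W → Flux is a majority cycle — no Condorcet winner exists.

none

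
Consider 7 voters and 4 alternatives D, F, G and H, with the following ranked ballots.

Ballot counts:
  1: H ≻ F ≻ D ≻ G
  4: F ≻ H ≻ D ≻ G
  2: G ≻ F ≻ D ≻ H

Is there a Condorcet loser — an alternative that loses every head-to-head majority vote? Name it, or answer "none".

Pairwise majorities:
D–F: F 7–0.
D vs G: D is ranked higher on 1+4 = 5 ballots, G on 2. D wins 5–2.
D–H: H 5–2.
F–G: F 5–2.
F vs H: F wins 6–1.
G vs H: G is ranked higher on 2 ballots, H on 5. H wins 5–2.
G is beaten in every head-to-head and is the Condorcet loser.

G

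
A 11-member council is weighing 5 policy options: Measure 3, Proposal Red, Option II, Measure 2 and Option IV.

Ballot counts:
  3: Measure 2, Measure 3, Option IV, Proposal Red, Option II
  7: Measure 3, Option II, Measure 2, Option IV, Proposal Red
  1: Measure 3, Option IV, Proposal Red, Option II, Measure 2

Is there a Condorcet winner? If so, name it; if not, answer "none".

Measure 3

Head-to-head results (11 council members):
Measure 3 vs Proposal Red: Measure 3 preferred on 3+7+1 = 11 ballots; Measure 3 wins 11–0.
Measure 3 vs Option II: 3+7+1 = 11 for Measure 3, 0 for Option II — Measure 3 by 11–0.
Measure 3 vs Measure 2: 7+1 = 8 for Measure 3, 3 for Measure 2 — Measure 3 by 8–3.
Measure 3 vs Option IV: 3+7+1 = 11 for Measure 3, 0 for Option IV — Measure 3 by 11–0.
Proposal Red vs Option II: 3+1 = 4 for Proposal Red, 7 for Option II — Option II by 7–4.
Proposal Red vs Measure 2: 1 to 10, Measure 2.
Proposal Red vs Option IV: 0 for Proposal Red, 11 for Option IV — Option IV by 11–0.
Option II vs Measure 2: 8 to 3, Option II.
Option II vs Option IV: Option II preferred on 7 ballots; Option II wins 7–4.
Measure 2 vs Option IV: 3+7 = 10 for Measure 2, 1 for Option IV — Measure 2 by 10–1.
Only Measure 3 has no losses; Measure 3 is the Condorcet winner.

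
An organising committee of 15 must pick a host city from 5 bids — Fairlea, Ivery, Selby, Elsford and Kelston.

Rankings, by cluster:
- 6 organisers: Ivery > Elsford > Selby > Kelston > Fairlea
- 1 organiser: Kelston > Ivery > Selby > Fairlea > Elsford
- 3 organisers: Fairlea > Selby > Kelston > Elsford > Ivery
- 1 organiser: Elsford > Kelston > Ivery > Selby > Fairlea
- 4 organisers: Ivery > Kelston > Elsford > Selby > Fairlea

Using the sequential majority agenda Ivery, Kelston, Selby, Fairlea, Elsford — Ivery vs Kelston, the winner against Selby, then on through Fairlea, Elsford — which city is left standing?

Ivery

Round 1: Ivery vs Kelston — 10–5, Ivery advances.
Round 2: Ivery vs Selby — 12–3, Ivery advances.
Round 3: Ivery vs Fairlea — 12–3, Ivery advances.
Round 4: Ivery vs Elsford — 11–4, Ivery advances.
Ivery survives the agenda.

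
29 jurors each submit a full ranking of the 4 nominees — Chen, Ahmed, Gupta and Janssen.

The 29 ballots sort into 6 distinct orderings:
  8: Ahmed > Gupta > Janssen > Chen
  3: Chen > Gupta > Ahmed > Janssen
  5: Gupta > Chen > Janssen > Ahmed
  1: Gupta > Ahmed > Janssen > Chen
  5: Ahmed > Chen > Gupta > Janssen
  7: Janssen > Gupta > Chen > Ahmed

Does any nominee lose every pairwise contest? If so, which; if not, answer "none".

none

Pairwise majorities:
Chen vs Ahmed: Chen is ranked higher on 3+5+7 = 15 ballots, Ahmed on 14. Chen wins 15–14.
Chen vs Gupta: Chen is ranked higher on 3+5 = 8 ballots, Gupta on 21. Gupta wins 21–8.
Chen–Janssen: Janssen 16–13.
Ahmed vs Gupta: Gupta wins 16–13.
Ahmed vs Janssen: Ahmed, 17–12.
Gupta vs Janssen: Gupta preferred on 8+3+5+1+5 = 22 ballots; Gupta wins 22–7.
No nominee is winless: Chen beats Ahmed; Ahmed beats Janssen; Gupta beats Chen; Janssen beats Chen. There is no Condorcet loser.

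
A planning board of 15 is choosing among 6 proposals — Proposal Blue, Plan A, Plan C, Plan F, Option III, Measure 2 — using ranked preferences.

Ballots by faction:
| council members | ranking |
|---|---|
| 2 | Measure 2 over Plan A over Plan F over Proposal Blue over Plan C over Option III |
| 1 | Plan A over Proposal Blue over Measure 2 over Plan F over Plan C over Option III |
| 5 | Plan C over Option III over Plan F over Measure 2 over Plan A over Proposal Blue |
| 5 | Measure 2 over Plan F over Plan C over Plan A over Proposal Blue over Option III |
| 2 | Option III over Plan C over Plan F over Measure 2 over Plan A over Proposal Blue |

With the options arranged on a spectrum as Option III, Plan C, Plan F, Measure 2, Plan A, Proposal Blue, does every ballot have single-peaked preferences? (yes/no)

Axis positions: Option III=1, Plan C=2, Plan F=3, Measure 2=4, Plan A=5, Proposal Blue=6.
Faction 1 (peak Measure 2 at position 4): ranking walks positions 4-5-3-6-2-1, expanding outward from the peak — single-peaked.
Faction 2 (peak Plan A at position 5): ranking walks positions 5-6-4-3-2-1, expanding outward from the peak — single-peaked.
Faction 3 (peak Plan C at position 2): ranking walks positions 2-1-3-4-5-6, expanding outward from the peak — single-peaked.
Faction 4 (peak Measure 2 at position 4): ranking walks positions 4-3-2-5-6-1, expanding outward from the peak — single-peaked.
Faction 5 (peak Option III at position 1): ranking walks positions 1-2-3-4-5-6, expanding outward from the peak — single-peaked.
Every ranking is single-peaked on this axis.

yes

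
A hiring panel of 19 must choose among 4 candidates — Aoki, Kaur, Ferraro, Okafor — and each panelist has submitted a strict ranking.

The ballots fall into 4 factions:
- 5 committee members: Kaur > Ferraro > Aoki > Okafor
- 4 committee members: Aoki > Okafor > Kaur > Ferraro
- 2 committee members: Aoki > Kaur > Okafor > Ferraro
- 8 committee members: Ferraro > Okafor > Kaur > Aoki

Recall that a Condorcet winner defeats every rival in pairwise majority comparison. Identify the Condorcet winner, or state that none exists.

none

Head-to-head results (19 committee members):
Aoki vs Kaur: 4+2 = 6 for Aoki, 13 for Kaur — Kaur by 13–6.
Aoki vs Ferraro: Ferraro wins 13–6.
Aoki vs Okafor: 5+4+2 = 11 for Aoki, 8 for Okafor — Aoki by 11–8.
Kaur vs Ferraro: Kaur, 11–8.
Kaur vs Okafor: Okafor, 12–7.
Ferraro vs Okafor: 13 to 6, Ferraro.
Each candidate drops at least one matchup (Aoki loses to Kaur; Kaur loses to Okafor; Ferraro loses to Kaur; Okafor loses to Aoki); the cycle Aoki > Okafor > Kaur > Aoki rules out a Condorcet winner.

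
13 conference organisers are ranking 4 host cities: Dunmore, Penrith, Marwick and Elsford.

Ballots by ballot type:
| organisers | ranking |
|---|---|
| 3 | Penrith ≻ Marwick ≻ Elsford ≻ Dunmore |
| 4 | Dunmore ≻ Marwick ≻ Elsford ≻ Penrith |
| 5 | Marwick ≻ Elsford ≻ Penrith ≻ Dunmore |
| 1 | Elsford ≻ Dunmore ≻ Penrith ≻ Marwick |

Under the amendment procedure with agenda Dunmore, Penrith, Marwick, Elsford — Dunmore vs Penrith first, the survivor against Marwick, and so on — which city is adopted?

Round 1: Dunmore vs Penrith — 5–8, Penrith advances.
Round 2: Penrith vs Marwick — 4–9, Marwick advances.
Round 3: Marwick vs Elsford — 12–1, Marwick advances.
The agenda winner is Marwick.

Marwick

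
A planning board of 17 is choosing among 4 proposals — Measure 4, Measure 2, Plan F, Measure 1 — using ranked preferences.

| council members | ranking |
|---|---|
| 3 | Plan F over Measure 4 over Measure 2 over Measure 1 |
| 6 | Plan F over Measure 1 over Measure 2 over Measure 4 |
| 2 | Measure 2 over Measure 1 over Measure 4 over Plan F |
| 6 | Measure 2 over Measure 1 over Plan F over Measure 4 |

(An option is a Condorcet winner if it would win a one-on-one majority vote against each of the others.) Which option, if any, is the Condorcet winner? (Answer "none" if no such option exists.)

Plan F

Pairwise majorities:
Measure 4 vs Measure 2: 3 to 14, Measure 2.
Measure 4 vs Plan F: 2 to 15, Plan F.
Measure 4 vs Measure 1: Measure 4 is ranked higher on 3 ballots, Measure 1 on 14. Measure 1 wins 14–3.
Measure 2 vs Plan F: 2+6 = 8 for Measure 2, 9 for Plan F — Plan F by 9–8.
Measure 2 vs Measure 1: 3+2+6 = 11 for Measure 2, 6 for Measure 1 — Measure 2 by 11–6.
Plan F vs Measure 1: 3+6 = 9 for Plan F, 8 for Measure 1 — Plan F by 9–8.
Only Plan F has no losses; Plan F is the Condorcet winner.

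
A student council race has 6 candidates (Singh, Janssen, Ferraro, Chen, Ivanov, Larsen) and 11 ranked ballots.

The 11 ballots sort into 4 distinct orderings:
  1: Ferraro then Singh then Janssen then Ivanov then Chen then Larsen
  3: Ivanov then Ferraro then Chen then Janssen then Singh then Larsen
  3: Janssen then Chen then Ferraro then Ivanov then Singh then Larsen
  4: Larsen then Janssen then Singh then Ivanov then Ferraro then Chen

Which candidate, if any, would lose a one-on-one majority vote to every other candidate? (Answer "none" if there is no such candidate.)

Larsen

Pairwise majorities:
Singh vs Janssen: 1 for Singh, 10 for Janssen — Janssen by 10–1.
Singh vs Ferraro: Singh preferred on 4 ballots; Ferraro wins 7–4.
Singh vs Chen: Singh preferred on 1+4 = 5 ballots; Chen wins 6–5.
Singh–Ivanov: Ivanov 6–5.
Singh–Larsen: Singh 7–4.
Janssen vs Ferraro: Janssen preferred on 3+4 = 7 ballots; Janssen wins 7–4.
Janssen vs Chen: Janssen is ranked higher on 1+3+4 = 8 ballots, Chen on 3. Janssen wins 8–3.
Janssen vs Ivanov: Janssen is ranked higher on 1+3+4 = 8 ballots, Ivanov on 3. Janssen wins 8–3.
Janssen vs Larsen: Janssen, 7–4.
Ferraro vs Chen: Ferraro wins 8–3.
Ferraro vs Ivanov: Ferraro preferred on 1+3 = 4 ballots; Ivanov wins 7–4.
Ferraro–Larsen: Ferraro 7–4.
Chen vs Ivanov: Ivanov wins 8–3.
Chen vs Larsen: Chen is ranked higher on 1+3+3 = 7 ballots, Larsen on 4. Chen wins 7–4.
Ivanov–Larsen: Ivanov 7–4.
Only Larsen has no wins; Larsen is the Condorcet loser.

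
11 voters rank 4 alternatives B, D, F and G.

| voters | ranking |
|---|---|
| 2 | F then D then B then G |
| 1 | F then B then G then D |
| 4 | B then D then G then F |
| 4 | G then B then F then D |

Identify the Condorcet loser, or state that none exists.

none

Head-to-head results (11 voters):
B vs D: B, 9–2.
B vs F: B wins 8–3.
B–G: B 7–4.
D–F: F 7–4.
D vs G: 6 to 5, D.
F vs G: F preferred on 2+1 = 3 ballots; G wins 8–3.
Each alternative has at least one pairwise win (B beats D; D beats G; F beats D; G beats F) — no Condorcet loser.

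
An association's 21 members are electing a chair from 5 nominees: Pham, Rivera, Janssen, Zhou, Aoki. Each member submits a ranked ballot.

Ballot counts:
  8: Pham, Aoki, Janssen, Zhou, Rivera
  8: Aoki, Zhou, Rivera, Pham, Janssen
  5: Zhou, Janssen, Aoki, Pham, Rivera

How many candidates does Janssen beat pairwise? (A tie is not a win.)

Janssen against each rival (21 voters):
Janssen vs Pham: Pham, 16–5.
Janssen vs Rivera: 13 to 8, Janssen.
Janssen vs Zhou: Zhou, 13–8.
Janssen vs Aoki: Janssen is ranked higher on 5 ballots, Aoki on 16. Aoki wins 16–5.
Janssen beats Rivera; loses to Pham, Zhou, Aoki — 1 pairwise win.

1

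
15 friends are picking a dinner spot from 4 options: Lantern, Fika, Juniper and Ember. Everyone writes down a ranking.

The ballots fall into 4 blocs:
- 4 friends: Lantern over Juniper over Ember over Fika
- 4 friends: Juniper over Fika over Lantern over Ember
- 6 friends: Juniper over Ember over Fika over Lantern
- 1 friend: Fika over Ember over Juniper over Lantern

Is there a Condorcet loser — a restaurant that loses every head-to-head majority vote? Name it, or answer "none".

none

Head-to-head results (15 friends):
Lantern vs Fika: Fika, 11–4.
Lantern vs Juniper: Juniper, 11–4.
Lantern vs Ember: 4+4 = 8 for Lantern, 7 for Ember — Lantern by 8–7.
Fika vs Juniper: 1 to 14, Juniper.
Fika vs Ember: Fika is ranked higher on 4+1 = 5 ballots, Ember on 10. Ember wins 10–5.
Juniper vs Ember: Juniper is ranked higher on 4+4+6 = 14 ballots, Ember on 1. Juniper wins 14–1.
Every restaurant wins at least one matchup (Lantern beats Ember; Fika beats Lantern; Juniper beats Lantern; Ember beats Fika), so there is no Condorcet loser.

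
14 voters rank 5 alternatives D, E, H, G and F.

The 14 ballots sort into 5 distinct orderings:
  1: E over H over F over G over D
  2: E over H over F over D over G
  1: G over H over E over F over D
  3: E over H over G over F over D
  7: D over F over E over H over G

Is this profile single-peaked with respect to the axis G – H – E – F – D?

yes

Axis positions: G=1, H=2, E=3, F=4, D=5.
Type 1 (peak E at position 3): ranking walks positions 3-2-4-1-5, expanding outward from the peak — single-peaked.
Type 2 (peak E at position 3): ranking walks positions 3-2-4-5-1, expanding outward from the peak — single-peaked.
Type 3 (peak G at position 1): ranking walks positions 1-2-3-4-5, expanding outward from the peak — single-peaked.
Type 4 (peak E at position 3): ranking walks positions 3-2-1-4-5, expanding outward from the peak — single-peaked.
Type 5 (peak D at position 5): ranking walks positions 5-4-3-2-1, expanding outward from the peak — single-peaked.
Every ranking is single-peaked on this axis.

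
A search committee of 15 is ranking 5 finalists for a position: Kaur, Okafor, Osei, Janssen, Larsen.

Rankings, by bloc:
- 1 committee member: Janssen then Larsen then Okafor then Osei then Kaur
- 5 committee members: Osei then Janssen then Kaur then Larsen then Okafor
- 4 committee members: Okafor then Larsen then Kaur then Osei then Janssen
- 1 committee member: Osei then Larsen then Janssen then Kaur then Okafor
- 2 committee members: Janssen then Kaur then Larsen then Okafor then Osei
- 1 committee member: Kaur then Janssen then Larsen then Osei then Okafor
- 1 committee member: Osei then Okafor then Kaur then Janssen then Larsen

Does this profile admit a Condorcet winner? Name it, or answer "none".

Head-to-head results (15 committee members):
Kaur vs Okafor: Kaur, 9–6.
Kaur vs Osei: Osei, 8–7.
Kaur–Janssen: Janssen 9–6.
Kaur–Larsen: Kaur 9–6.
Okafor vs Osei: Osei, 8–7.
Okafor–Janssen: Janssen 10–5.
Okafor vs Larsen: Larsen, 10–5.
Osei vs Janssen: Osei, 11–4.
Osei vs Larsen: Larsen, 8–7.
Janssen–Larsen: Janssen 10–5.
Every candidate loses at least once (Kaur loses to Osei; Okafor loses to Kaur; Osei loses to Larsen; Janssen loses to Osei; Larsen loses to Kaur). The majority relation contains the cycle Kaur → Larsen → Osei → Kaur, so there is no Condorcet winner.

none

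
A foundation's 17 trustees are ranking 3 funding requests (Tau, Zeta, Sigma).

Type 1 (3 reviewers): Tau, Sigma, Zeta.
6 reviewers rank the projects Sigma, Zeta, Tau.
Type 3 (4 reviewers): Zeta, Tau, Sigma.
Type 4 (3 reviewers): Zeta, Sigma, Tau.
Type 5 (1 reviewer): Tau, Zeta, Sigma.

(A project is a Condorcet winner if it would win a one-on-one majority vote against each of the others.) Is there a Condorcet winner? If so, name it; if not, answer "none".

Pairwise majorities:
Tau vs Zeta: Zeta, 13–4.
Tau–Sigma: Sigma 9–8.
Zeta–Sigma: Sigma 9–8.
Sigma beats each of Tau, Zeta — Sigma is the Condorcet winner.

Sigma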